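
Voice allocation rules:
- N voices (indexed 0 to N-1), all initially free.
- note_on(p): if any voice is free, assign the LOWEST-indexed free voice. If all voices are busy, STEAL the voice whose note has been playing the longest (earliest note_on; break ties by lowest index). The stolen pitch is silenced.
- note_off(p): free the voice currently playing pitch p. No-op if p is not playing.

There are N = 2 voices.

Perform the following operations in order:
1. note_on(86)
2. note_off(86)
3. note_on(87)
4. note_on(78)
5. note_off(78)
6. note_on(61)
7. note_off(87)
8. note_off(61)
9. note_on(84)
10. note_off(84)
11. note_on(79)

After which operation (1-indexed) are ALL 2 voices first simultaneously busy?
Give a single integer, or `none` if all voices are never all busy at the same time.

Answer: 4

Derivation:
Op 1: note_on(86): voice 0 is free -> assigned | voices=[86 -]
Op 2: note_off(86): free voice 0 | voices=[- -]
Op 3: note_on(87): voice 0 is free -> assigned | voices=[87 -]
Op 4: note_on(78): voice 1 is free -> assigned | voices=[87 78]
Op 5: note_off(78): free voice 1 | voices=[87 -]
Op 6: note_on(61): voice 1 is free -> assigned | voices=[87 61]
Op 7: note_off(87): free voice 0 | voices=[- 61]
Op 8: note_off(61): free voice 1 | voices=[- -]
Op 9: note_on(84): voice 0 is free -> assigned | voices=[84 -]
Op 10: note_off(84): free voice 0 | voices=[- -]
Op 11: note_on(79): voice 0 is free -> assigned | voices=[79 -]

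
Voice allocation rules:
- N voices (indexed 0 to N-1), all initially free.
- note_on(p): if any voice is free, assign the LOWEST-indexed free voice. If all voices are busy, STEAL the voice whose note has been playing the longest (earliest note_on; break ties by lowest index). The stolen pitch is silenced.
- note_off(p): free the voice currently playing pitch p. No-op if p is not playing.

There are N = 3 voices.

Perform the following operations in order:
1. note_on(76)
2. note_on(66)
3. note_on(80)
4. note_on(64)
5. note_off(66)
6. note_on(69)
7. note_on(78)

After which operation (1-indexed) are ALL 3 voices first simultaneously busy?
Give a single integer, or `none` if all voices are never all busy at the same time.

Answer: 3

Derivation:
Op 1: note_on(76): voice 0 is free -> assigned | voices=[76 - -]
Op 2: note_on(66): voice 1 is free -> assigned | voices=[76 66 -]
Op 3: note_on(80): voice 2 is free -> assigned | voices=[76 66 80]
Op 4: note_on(64): all voices busy, STEAL voice 0 (pitch 76, oldest) -> assign | voices=[64 66 80]
Op 5: note_off(66): free voice 1 | voices=[64 - 80]
Op 6: note_on(69): voice 1 is free -> assigned | voices=[64 69 80]
Op 7: note_on(78): all voices busy, STEAL voice 2 (pitch 80, oldest) -> assign | voices=[64 69 78]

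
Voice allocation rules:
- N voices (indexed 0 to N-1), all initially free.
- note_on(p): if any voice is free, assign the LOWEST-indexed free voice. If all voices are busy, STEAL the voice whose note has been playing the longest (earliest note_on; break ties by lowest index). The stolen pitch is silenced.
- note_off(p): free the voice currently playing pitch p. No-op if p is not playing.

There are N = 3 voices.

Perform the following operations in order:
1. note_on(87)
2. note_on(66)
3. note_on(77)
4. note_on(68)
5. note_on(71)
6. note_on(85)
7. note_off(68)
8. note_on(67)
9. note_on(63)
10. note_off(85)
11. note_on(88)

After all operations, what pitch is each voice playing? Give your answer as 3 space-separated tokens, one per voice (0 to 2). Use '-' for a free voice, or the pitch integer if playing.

Op 1: note_on(87): voice 0 is free -> assigned | voices=[87 - -]
Op 2: note_on(66): voice 1 is free -> assigned | voices=[87 66 -]
Op 3: note_on(77): voice 2 is free -> assigned | voices=[87 66 77]
Op 4: note_on(68): all voices busy, STEAL voice 0 (pitch 87, oldest) -> assign | voices=[68 66 77]
Op 5: note_on(71): all voices busy, STEAL voice 1 (pitch 66, oldest) -> assign | voices=[68 71 77]
Op 6: note_on(85): all voices busy, STEAL voice 2 (pitch 77, oldest) -> assign | voices=[68 71 85]
Op 7: note_off(68): free voice 0 | voices=[- 71 85]
Op 8: note_on(67): voice 0 is free -> assigned | voices=[67 71 85]
Op 9: note_on(63): all voices busy, STEAL voice 1 (pitch 71, oldest) -> assign | voices=[67 63 85]
Op 10: note_off(85): free voice 2 | voices=[67 63 -]
Op 11: note_on(88): voice 2 is free -> assigned | voices=[67 63 88]

Answer: 67 63 88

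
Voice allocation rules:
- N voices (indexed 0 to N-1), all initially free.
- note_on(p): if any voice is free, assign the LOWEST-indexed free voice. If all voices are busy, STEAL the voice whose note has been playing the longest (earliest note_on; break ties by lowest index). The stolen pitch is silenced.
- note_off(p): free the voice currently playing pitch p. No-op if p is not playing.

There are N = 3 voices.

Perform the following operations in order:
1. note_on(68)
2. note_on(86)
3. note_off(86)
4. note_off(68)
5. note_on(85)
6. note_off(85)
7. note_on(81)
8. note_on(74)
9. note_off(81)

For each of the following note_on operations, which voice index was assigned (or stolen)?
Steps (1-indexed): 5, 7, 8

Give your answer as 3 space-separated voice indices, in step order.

Answer: 0 0 1

Derivation:
Op 1: note_on(68): voice 0 is free -> assigned | voices=[68 - -]
Op 2: note_on(86): voice 1 is free -> assigned | voices=[68 86 -]
Op 3: note_off(86): free voice 1 | voices=[68 - -]
Op 4: note_off(68): free voice 0 | voices=[- - -]
Op 5: note_on(85): voice 0 is free -> assigned | voices=[85 - -]
Op 6: note_off(85): free voice 0 | voices=[- - -]
Op 7: note_on(81): voice 0 is free -> assigned | voices=[81 - -]
Op 8: note_on(74): voice 1 is free -> assigned | voices=[81 74 -]
Op 9: note_off(81): free voice 0 | voices=[- 74 -]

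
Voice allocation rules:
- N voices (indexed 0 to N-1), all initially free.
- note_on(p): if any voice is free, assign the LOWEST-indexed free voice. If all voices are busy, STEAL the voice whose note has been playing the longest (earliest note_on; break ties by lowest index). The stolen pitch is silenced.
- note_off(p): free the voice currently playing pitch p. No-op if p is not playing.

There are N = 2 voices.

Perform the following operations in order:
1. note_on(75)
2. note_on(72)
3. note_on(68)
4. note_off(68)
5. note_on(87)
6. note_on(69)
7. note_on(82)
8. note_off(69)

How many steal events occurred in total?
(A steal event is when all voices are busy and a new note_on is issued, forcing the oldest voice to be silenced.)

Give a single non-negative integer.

Answer: 3

Derivation:
Op 1: note_on(75): voice 0 is free -> assigned | voices=[75 -]
Op 2: note_on(72): voice 1 is free -> assigned | voices=[75 72]
Op 3: note_on(68): all voices busy, STEAL voice 0 (pitch 75, oldest) -> assign | voices=[68 72]
Op 4: note_off(68): free voice 0 | voices=[- 72]
Op 5: note_on(87): voice 0 is free -> assigned | voices=[87 72]
Op 6: note_on(69): all voices busy, STEAL voice 1 (pitch 72, oldest) -> assign | voices=[87 69]
Op 7: note_on(82): all voices busy, STEAL voice 0 (pitch 87, oldest) -> assign | voices=[82 69]
Op 8: note_off(69): free voice 1 | voices=[82 -]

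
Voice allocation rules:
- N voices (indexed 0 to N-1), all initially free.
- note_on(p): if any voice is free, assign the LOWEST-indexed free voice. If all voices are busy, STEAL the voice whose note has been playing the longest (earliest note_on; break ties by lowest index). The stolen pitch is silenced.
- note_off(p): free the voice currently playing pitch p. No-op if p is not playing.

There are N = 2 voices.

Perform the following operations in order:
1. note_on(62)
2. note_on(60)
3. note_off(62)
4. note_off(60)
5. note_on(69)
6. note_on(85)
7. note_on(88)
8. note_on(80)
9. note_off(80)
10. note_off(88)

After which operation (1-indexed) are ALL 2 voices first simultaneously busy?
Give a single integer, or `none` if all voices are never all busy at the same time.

Answer: 2

Derivation:
Op 1: note_on(62): voice 0 is free -> assigned | voices=[62 -]
Op 2: note_on(60): voice 1 is free -> assigned | voices=[62 60]
Op 3: note_off(62): free voice 0 | voices=[- 60]
Op 4: note_off(60): free voice 1 | voices=[- -]
Op 5: note_on(69): voice 0 is free -> assigned | voices=[69 -]
Op 6: note_on(85): voice 1 is free -> assigned | voices=[69 85]
Op 7: note_on(88): all voices busy, STEAL voice 0 (pitch 69, oldest) -> assign | voices=[88 85]
Op 8: note_on(80): all voices busy, STEAL voice 1 (pitch 85, oldest) -> assign | voices=[88 80]
Op 9: note_off(80): free voice 1 | voices=[88 -]
Op 10: note_off(88): free voice 0 | voices=[- -]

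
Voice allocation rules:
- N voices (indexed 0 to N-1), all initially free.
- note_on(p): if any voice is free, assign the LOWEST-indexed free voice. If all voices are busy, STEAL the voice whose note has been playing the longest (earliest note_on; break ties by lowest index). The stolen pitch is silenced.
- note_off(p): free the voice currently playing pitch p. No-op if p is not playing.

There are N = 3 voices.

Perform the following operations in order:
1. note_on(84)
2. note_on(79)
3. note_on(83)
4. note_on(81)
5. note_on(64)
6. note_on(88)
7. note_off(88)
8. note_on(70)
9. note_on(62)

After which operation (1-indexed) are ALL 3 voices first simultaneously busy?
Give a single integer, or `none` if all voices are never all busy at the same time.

Answer: 3

Derivation:
Op 1: note_on(84): voice 0 is free -> assigned | voices=[84 - -]
Op 2: note_on(79): voice 1 is free -> assigned | voices=[84 79 -]
Op 3: note_on(83): voice 2 is free -> assigned | voices=[84 79 83]
Op 4: note_on(81): all voices busy, STEAL voice 0 (pitch 84, oldest) -> assign | voices=[81 79 83]
Op 5: note_on(64): all voices busy, STEAL voice 1 (pitch 79, oldest) -> assign | voices=[81 64 83]
Op 6: note_on(88): all voices busy, STEAL voice 2 (pitch 83, oldest) -> assign | voices=[81 64 88]
Op 7: note_off(88): free voice 2 | voices=[81 64 -]
Op 8: note_on(70): voice 2 is free -> assigned | voices=[81 64 70]
Op 9: note_on(62): all voices busy, STEAL voice 0 (pitch 81, oldest) -> assign | voices=[62 64 70]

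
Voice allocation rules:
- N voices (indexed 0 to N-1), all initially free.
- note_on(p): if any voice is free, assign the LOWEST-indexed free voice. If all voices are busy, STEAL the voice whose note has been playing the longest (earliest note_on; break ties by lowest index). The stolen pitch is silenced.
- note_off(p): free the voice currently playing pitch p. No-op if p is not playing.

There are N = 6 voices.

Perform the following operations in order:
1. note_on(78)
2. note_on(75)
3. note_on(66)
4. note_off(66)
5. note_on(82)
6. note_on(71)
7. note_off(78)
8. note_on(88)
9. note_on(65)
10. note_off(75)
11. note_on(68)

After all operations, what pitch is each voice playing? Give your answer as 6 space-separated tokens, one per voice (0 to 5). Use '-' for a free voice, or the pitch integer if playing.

Op 1: note_on(78): voice 0 is free -> assigned | voices=[78 - - - - -]
Op 2: note_on(75): voice 1 is free -> assigned | voices=[78 75 - - - -]
Op 3: note_on(66): voice 2 is free -> assigned | voices=[78 75 66 - - -]
Op 4: note_off(66): free voice 2 | voices=[78 75 - - - -]
Op 5: note_on(82): voice 2 is free -> assigned | voices=[78 75 82 - - -]
Op 6: note_on(71): voice 3 is free -> assigned | voices=[78 75 82 71 - -]
Op 7: note_off(78): free voice 0 | voices=[- 75 82 71 - -]
Op 8: note_on(88): voice 0 is free -> assigned | voices=[88 75 82 71 - -]
Op 9: note_on(65): voice 4 is free -> assigned | voices=[88 75 82 71 65 -]
Op 10: note_off(75): free voice 1 | voices=[88 - 82 71 65 -]
Op 11: note_on(68): voice 1 is free -> assigned | voices=[88 68 82 71 65 -]

Answer: 88 68 82 71 65 -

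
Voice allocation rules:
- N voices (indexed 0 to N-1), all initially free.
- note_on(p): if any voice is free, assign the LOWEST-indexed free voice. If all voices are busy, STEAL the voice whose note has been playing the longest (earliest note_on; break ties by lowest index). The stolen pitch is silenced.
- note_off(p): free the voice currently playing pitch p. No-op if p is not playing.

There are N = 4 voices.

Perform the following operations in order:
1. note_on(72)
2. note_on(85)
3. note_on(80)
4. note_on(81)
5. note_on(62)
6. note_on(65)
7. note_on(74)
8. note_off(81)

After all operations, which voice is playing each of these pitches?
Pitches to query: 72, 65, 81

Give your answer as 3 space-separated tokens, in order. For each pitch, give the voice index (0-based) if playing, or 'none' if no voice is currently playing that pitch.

Op 1: note_on(72): voice 0 is free -> assigned | voices=[72 - - -]
Op 2: note_on(85): voice 1 is free -> assigned | voices=[72 85 - -]
Op 3: note_on(80): voice 2 is free -> assigned | voices=[72 85 80 -]
Op 4: note_on(81): voice 3 is free -> assigned | voices=[72 85 80 81]
Op 5: note_on(62): all voices busy, STEAL voice 0 (pitch 72, oldest) -> assign | voices=[62 85 80 81]
Op 6: note_on(65): all voices busy, STEAL voice 1 (pitch 85, oldest) -> assign | voices=[62 65 80 81]
Op 7: note_on(74): all voices busy, STEAL voice 2 (pitch 80, oldest) -> assign | voices=[62 65 74 81]
Op 8: note_off(81): free voice 3 | voices=[62 65 74 -]

Answer: none 1 none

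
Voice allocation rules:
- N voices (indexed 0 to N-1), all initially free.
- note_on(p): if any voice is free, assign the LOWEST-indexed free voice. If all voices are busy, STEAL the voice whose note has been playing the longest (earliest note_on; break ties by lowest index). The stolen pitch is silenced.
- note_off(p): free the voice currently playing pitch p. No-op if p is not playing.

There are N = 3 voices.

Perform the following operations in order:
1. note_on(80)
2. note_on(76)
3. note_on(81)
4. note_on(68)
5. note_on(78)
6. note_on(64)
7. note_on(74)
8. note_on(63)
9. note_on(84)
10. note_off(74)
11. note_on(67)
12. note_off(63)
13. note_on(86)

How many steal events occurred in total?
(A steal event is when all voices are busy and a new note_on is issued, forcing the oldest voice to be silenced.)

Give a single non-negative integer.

Op 1: note_on(80): voice 0 is free -> assigned | voices=[80 - -]
Op 2: note_on(76): voice 1 is free -> assigned | voices=[80 76 -]
Op 3: note_on(81): voice 2 is free -> assigned | voices=[80 76 81]
Op 4: note_on(68): all voices busy, STEAL voice 0 (pitch 80, oldest) -> assign | voices=[68 76 81]
Op 5: note_on(78): all voices busy, STEAL voice 1 (pitch 76, oldest) -> assign | voices=[68 78 81]
Op 6: note_on(64): all voices busy, STEAL voice 2 (pitch 81, oldest) -> assign | voices=[68 78 64]
Op 7: note_on(74): all voices busy, STEAL voice 0 (pitch 68, oldest) -> assign | voices=[74 78 64]
Op 8: note_on(63): all voices busy, STEAL voice 1 (pitch 78, oldest) -> assign | voices=[74 63 64]
Op 9: note_on(84): all voices busy, STEAL voice 2 (pitch 64, oldest) -> assign | voices=[74 63 84]
Op 10: note_off(74): free voice 0 | voices=[- 63 84]
Op 11: note_on(67): voice 0 is free -> assigned | voices=[67 63 84]
Op 12: note_off(63): free voice 1 | voices=[67 - 84]
Op 13: note_on(86): voice 1 is free -> assigned | voices=[67 86 84]

Answer: 6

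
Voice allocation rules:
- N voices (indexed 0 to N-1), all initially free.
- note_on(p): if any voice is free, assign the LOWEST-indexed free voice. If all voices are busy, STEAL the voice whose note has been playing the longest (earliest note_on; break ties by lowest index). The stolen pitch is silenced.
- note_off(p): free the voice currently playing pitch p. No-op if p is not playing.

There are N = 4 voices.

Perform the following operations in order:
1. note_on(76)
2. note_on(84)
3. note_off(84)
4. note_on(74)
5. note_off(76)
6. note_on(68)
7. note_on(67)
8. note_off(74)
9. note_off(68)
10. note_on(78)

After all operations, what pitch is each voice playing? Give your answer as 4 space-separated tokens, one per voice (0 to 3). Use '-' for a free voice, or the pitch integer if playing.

Op 1: note_on(76): voice 0 is free -> assigned | voices=[76 - - -]
Op 2: note_on(84): voice 1 is free -> assigned | voices=[76 84 - -]
Op 3: note_off(84): free voice 1 | voices=[76 - - -]
Op 4: note_on(74): voice 1 is free -> assigned | voices=[76 74 - -]
Op 5: note_off(76): free voice 0 | voices=[- 74 - -]
Op 6: note_on(68): voice 0 is free -> assigned | voices=[68 74 - -]
Op 7: note_on(67): voice 2 is free -> assigned | voices=[68 74 67 -]
Op 8: note_off(74): free voice 1 | voices=[68 - 67 -]
Op 9: note_off(68): free voice 0 | voices=[- - 67 -]
Op 10: note_on(78): voice 0 is free -> assigned | voices=[78 - 67 -]

Answer: 78 - 67 -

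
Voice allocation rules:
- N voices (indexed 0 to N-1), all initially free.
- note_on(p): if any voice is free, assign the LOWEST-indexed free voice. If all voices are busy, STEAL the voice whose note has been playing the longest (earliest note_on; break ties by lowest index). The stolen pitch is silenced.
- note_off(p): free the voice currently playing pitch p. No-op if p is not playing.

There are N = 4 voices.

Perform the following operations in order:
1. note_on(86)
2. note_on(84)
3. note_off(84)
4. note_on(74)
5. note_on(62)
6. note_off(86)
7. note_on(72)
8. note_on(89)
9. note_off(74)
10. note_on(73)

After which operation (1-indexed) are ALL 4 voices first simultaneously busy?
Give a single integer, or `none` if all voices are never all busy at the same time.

Answer: 8

Derivation:
Op 1: note_on(86): voice 0 is free -> assigned | voices=[86 - - -]
Op 2: note_on(84): voice 1 is free -> assigned | voices=[86 84 - -]
Op 3: note_off(84): free voice 1 | voices=[86 - - -]
Op 4: note_on(74): voice 1 is free -> assigned | voices=[86 74 - -]
Op 5: note_on(62): voice 2 is free -> assigned | voices=[86 74 62 -]
Op 6: note_off(86): free voice 0 | voices=[- 74 62 -]
Op 7: note_on(72): voice 0 is free -> assigned | voices=[72 74 62 -]
Op 8: note_on(89): voice 3 is free -> assigned | voices=[72 74 62 89]
Op 9: note_off(74): free voice 1 | voices=[72 - 62 89]
Op 10: note_on(73): voice 1 is free -> assigned | voices=[72 73 62 89]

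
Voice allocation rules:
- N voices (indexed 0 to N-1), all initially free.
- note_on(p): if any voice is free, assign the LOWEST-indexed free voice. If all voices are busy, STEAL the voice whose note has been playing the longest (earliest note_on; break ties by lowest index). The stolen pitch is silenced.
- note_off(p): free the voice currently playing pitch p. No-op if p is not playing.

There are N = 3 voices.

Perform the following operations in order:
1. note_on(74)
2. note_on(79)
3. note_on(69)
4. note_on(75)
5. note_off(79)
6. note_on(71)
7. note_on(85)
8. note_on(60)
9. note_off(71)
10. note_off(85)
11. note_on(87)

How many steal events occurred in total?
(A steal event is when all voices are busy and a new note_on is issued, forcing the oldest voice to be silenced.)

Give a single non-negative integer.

Answer: 3

Derivation:
Op 1: note_on(74): voice 0 is free -> assigned | voices=[74 - -]
Op 2: note_on(79): voice 1 is free -> assigned | voices=[74 79 -]
Op 3: note_on(69): voice 2 is free -> assigned | voices=[74 79 69]
Op 4: note_on(75): all voices busy, STEAL voice 0 (pitch 74, oldest) -> assign | voices=[75 79 69]
Op 5: note_off(79): free voice 1 | voices=[75 - 69]
Op 6: note_on(71): voice 1 is free -> assigned | voices=[75 71 69]
Op 7: note_on(85): all voices busy, STEAL voice 2 (pitch 69, oldest) -> assign | voices=[75 71 85]
Op 8: note_on(60): all voices busy, STEAL voice 0 (pitch 75, oldest) -> assign | voices=[60 71 85]
Op 9: note_off(71): free voice 1 | voices=[60 - 85]
Op 10: note_off(85): free voice 2 | voices=[60 - -]
Op 11: note_on(87): voice 1 is free -> assigned | voices=[60 87 -]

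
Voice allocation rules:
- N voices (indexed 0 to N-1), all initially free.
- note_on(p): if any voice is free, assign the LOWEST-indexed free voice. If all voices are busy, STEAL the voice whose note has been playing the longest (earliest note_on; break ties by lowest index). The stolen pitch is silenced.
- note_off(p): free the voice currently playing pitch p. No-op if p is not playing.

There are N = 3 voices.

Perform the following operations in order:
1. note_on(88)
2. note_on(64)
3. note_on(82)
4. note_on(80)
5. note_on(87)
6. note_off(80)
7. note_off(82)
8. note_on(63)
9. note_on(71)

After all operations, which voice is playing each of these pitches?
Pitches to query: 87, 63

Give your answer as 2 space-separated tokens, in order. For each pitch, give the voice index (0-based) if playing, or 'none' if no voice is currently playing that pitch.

Answer: 1 0

Derivation:
Op 1: note_on(88): voice 0 is free -> assigned | voices=[88 - -]
Op 2: note_on(64): voice 1 is free -> assigned | voices=[88 64 -]
Op 3: note_on(82): voice 2 is free -> assigned | voices=[88 64 82]
Op 4: note_on(80): all voices busy, STEAL voice 0 (pitch 88, oldest) -> assign | voices=[80 64 82]
Op 5: note_on(87): all voices busy, STEAL voice 1 (pitch 64, oldest) -> assign | voices=[80 87 82]
Op 6: note_off(80): free voice 0 | voices=[- 87 82]
Op 7: note_off(82): free voice 2 | voices=[- 87 -]
Op 8: note_on(63): voice 0 is free -> assigned | voices=[63 87 -]
Op 9: note_on(71): voice 2 is free -> assigned | voices=[63 87 71]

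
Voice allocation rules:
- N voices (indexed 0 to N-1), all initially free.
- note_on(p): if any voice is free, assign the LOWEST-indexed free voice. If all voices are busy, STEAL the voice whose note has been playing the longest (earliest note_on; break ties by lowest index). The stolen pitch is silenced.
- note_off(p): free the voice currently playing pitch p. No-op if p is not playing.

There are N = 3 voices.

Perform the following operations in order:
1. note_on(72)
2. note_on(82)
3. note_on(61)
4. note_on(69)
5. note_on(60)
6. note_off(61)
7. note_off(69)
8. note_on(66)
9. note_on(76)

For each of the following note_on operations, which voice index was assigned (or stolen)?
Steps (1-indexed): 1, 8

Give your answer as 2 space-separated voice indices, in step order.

Answer: 0 0

Derivation:
Op 1: note_on(72): voice 0 is free -> assigned | voices=[72 - -]
Op 2: note_on(82): voice 1 is free -> assigned | voices=[72 82 -]
Op 3: note_on(61): voice 2 is free -> assigned | voices=[72 82 61]
Op 4: note_on(69): all voices busy, STEAL voice 0 (pitch 72, oldest) -> assign | voices=[69 82 61]
Op 5: note_on(60): all voices busy, STEAL voice 1 (pitch 82, oldest) -> assign | voices=[69 60 61]
Op 6: note_off(61): free voice 2 | voices=[69 60 -]
Op 7: note_off(69): free voice 0 | voices=[- 60 -]
Op 8: note_on(66): voice 0 is free -> assigned | voices=[66 60 -]
Op 9: note_on(76): voice 2 is free -> assigned | voices=[66 60 76]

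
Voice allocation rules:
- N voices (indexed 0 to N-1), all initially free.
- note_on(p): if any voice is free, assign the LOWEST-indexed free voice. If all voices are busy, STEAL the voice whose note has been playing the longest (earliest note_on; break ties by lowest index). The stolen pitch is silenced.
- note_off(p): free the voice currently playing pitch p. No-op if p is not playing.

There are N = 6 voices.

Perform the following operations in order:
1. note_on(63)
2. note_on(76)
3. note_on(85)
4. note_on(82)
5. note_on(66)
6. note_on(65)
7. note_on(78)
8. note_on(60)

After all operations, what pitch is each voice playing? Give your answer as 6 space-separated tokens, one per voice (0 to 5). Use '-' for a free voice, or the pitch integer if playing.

Op 1: note_on(63): voice 0 is free -> assigned | voices=[63 - - - - -]
Op 2: note_on(76): voice 1 is free -> assigned | voices=[63 76 - - - -]
Op 3: note_on(85): voice 2 is free -> assigned | voices=[63 76 85 - - -]
Op 4: note_on(82): voice 3 is free -> assigned | voices=[63 76 85 82 - -]
Op 5: note_on(66): voice 4 is free -> assigned | voices=[63 76 85 82 66 -]
Op 6: note_on(65): voice 5 is free -> assigned | voices=[63 76 85 82 66 65]
Op 7: note_on(78): all voices busy, STEAL voice 0 (pitch 63, oldest) -> assign | voices=[78 76 85 82 66 65]
Op 8: note_on(60): all voices busy, STEAL voice 1 (pitch 76, oldest) -> assign | voices=[78 60 85 82 66 65]

Answer: 78 60 85 82 66 65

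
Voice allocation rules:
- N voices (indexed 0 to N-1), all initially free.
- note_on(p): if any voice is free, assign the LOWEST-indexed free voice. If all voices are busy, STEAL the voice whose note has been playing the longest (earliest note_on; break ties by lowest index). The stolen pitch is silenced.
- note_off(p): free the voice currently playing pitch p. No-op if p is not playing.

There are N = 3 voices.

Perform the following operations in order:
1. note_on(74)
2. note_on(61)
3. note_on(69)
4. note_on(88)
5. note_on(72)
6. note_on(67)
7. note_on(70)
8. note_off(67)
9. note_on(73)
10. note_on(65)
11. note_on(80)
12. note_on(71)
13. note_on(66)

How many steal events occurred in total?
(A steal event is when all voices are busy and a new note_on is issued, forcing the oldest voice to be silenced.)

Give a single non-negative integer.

Op 1: note_on(74): voice 0 is free -> assigned | voices=[74 - -]
Op 2: note_on(61): voice 1 is free -> assigned | voices=[74 61 -]
Op 3: note_on(69): voice 2 is free -> assigned | voices=[74 61 69]
Op 4: note_on(88): all voices busy, STEAL voice 0 (pitch 74, oldest) -> assign | voices=[88 61 69]
Op 5: note_on(72): all voices busy, STEAL voice 1 (pitch 61, oldest) -> assign | voices=[88 72 69]
Op 6: note_on(67): all voices busy, STEAL voice 2 (pitch 69, oldest) -> assign | voices=[88 72 67]
Op 7: note_on(70): all voices busy, STEAL voice 0 (pitch 88, oldest) -> assign | voices=[70 72 67]
Op 8: note_off(67): free voice 2 | voices=[70 72 -]
Op 9: note_on(73): voice 2 is free -> assigned | voices=[70 72 73]
Op 10: note_on(65): all voices busy, STEAL voice 1 (pitch 72, oldest) -> assign | voices=[70 65 73]
Op 11: note_on(80): all voices busy, STEAL voice 0 (pitch 70, oldest) -> assign | voices=[80 65 73]
Op 12: note_on(71): all voices busy, STEAL voice 2 (pitch 73, oldest) -> assign | voices=[80 65 71]
Op 13: note_on(66): all voices busy, STEAL voice 1 (pitch 65, oldest) -> assign | voices=[80 66 71]

Answer: 8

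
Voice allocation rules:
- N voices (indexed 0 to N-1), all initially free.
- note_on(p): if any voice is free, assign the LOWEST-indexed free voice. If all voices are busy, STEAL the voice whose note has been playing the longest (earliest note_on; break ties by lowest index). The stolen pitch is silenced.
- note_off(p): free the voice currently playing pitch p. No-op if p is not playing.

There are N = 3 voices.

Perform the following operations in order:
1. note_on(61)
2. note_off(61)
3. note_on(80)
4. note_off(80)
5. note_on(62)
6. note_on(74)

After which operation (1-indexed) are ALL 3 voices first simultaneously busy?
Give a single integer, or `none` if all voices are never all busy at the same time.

Op 1: note_on(61): voice 0 is free -> assigned | voices=[61 - -]
Op 2: note_off(61): free voice 0 | voices=[- - -]
Op 3: note_on(80): voice 0 is free -> assigned | voices=[80 - -]
Op 4: note_off(80): free voice 0 | voices=[- - -]
Op 5: note_on(62): voice 0 is free -> assigned | voices=[62 - -]
Op 6: note_on(74): voice 1 is free -> assigned | voices=[62 74 -]

Answer: none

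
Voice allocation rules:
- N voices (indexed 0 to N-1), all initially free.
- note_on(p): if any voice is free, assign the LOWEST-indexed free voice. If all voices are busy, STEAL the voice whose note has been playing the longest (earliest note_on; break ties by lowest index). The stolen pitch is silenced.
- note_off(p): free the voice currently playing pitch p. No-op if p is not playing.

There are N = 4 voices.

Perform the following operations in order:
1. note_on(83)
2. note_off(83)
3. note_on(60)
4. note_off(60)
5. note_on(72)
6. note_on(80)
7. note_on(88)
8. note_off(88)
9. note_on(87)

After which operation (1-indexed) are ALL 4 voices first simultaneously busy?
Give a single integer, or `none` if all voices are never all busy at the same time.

Op 1: note_on(83): voice 0 is free -> assigned | voices=[83 - - -]
Op 2: note_off(83): free voice 0 | voices=[- - - -]
Op 3: note_on(60): voice 0 is free -> assigned | voices=[60 - - -]
Op 4: note_off(60): free voice 0 | voices=[- - - -]
Op 5: note_on(72): voice 0 is free -> assigned | voices=[72 - - -]
Op 6: note_on(80): voice 1 is free -> assigned | voices=[72 80 - -]
Op 7: note_on(88): voice 2 is free -> assigned | voices=[72 80 88 -]
Op 8: note_off(88): free voice 2 | voices=[72 80 - -]
Op 9: note_on(87): voice 2 is free -> assigned | voices=[72 80 87 -]

Answer: none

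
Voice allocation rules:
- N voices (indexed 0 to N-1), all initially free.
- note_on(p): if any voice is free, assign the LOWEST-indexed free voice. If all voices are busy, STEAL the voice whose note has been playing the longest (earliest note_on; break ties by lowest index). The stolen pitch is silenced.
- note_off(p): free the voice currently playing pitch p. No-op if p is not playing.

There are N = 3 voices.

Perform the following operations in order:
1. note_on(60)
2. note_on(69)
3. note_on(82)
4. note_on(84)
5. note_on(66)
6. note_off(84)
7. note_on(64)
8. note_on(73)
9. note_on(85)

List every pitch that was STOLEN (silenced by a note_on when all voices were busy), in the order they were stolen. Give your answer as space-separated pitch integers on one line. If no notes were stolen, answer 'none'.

Op 1: note_on(60): voice 0 is free -> assigned | voices=[60 - -]
Op 2: note_on(69): voice 1 is free -> assigned | voices=[60 69 -]
Op 3: note_on(82): voice 2 is free -> assigned | voices=[60 69 82]
Op 4: note_on(84): all voices busy, STEAL voice 0 (pitch 60, oldest) -> assign | voices=[84 69 82]
Op 5: note_on(66): all voices busy, STEAL voice 1 (pitch 69, oldest) -> assign | voices=[84 66 82]
Op 6: note_off(84): free voice 0 | voices=[- 66 82]
Op 7: note_on(64): voice 0 is free -> assigned | voices=[64 66 82]
Op 8: note_on(73): all voices busy, STEAL voice 2 (pitch 82, oldest) -> assign | voices=[64 66 73]
Op 9: note_on(85): all voices busy, STEAL voice 1 (pitch 66, oldest) -> assign | voices=[64 85 73]

Answer: 60 69 82 66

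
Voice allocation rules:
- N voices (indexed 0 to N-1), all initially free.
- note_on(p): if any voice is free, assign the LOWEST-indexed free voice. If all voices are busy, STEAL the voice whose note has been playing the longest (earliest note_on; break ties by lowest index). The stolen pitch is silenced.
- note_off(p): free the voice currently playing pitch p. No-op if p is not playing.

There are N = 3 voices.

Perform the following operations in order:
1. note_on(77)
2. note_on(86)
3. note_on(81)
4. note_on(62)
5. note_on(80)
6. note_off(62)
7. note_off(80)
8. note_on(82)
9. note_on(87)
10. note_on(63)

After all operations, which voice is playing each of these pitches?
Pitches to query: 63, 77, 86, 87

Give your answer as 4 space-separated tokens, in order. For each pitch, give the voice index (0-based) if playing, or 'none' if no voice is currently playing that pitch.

Op 1: note_on(77): voice 0 is free -> assigned | voices=[77 - -]
Op 2: note_on(86): voice 1 is free -> assigned | voices=[77 86 -]
Op 3: note_on(81): voice 2 is free -> assigned | voices=[77 86 81]
Op 4: note_on(62): all voices busy, STEAL voice 0 (pitch 77, oldest) -> assign | voices=[62 86 81]
Op 5: note_on(80): all voices busy, STEAL voice 1 (pitch 86, oldest) -> assign | voices=[62 80 81]
Op 6: note_off(62): free voice 0 | voices=[- 80 81]
Op 7: note_off(80): free voice 1 | voices=[- - 81]
Op 8: note_on(82): voice 0 is free -> assigned | voices=[82 - 81]
Op 9: note_on(87): voice 1 is free -> assigned | voices=[82 87 81]
Op 10: note_on(63): all voices busy, STEAL voice 2 (pitch 81, oldest) -> assign | voices=[82 87 63]

Answer: 2 none none 1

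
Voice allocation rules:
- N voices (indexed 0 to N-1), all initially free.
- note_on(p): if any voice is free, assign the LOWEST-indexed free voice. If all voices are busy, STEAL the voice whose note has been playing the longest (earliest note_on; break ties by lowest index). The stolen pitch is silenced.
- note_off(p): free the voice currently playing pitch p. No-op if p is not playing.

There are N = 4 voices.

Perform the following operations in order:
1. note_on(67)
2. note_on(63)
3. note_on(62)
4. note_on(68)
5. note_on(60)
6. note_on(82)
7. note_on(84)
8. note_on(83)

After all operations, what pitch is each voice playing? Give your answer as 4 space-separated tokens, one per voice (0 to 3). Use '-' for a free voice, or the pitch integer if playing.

Answer: 60 82 84 83

Derivation:
Op 1: note_on(67): voice 0 is free -> assigned | voices=[67 - - -]
Op 2: note_on(63): voice 1 is free -> assigned | voices=[67 63 - -]
Op 3: note_on(62): voice 2 is free -> assigned | voices=[67 63 62 -]
Op 4: note_on(68): voice 3 is free -> assigned | voices=[67 63 62 68]
Op 5: note_on(60): all voices busy, STEAL voice 0 (pitch 67, oldest) -> assign | voices=[60 63 62 68]
Op 6: note_on(82): all voices busy, STEAL voice 1 (pitch 63, oldest) -> assign | voices=[60 82 62 68]
Op 7: note_on(84): all voices busy, STEAL voice 2 (pitch 62, oldest) -> assign | voices=[60 82 84 68]
Op 8: note_on(83): all voices busy, STEAL voice 3 (pitch 68, oldest) -> assign | voices=[60 82 84 83]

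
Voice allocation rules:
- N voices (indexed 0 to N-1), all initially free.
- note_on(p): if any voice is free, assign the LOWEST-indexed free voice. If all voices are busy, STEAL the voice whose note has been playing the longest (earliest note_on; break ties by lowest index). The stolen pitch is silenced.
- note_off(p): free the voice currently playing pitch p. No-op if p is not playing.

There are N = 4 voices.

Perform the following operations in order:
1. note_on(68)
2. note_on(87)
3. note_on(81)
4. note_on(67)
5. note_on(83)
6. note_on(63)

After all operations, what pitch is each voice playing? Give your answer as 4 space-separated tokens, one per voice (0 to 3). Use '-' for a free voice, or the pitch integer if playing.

Op 1: note_on(68): voice 0 is free -> assigned | voices=[68 - - -]
Op 2: note_on(87): voice 1 is free -> assigned | voices=[68 87 - -]
Op 3: note_on(81): voice 2 is free -> assigned | voices=[68 87 81 -]
Op 4: note_on(67): voice 3 is free -> assigned | voices=[68 87 81 67]
Op 5: note_on(83): all voices busy, STEAL voice 0 (pitch 68, oldest) -> assign | voices=[83 87 81 67]
Op 6: note_on(63): all voices busy, STEAL voice 1 (pitch 87, oldest) -> assign | voices=[83 63 81 67]

Answer: 83 63 81 67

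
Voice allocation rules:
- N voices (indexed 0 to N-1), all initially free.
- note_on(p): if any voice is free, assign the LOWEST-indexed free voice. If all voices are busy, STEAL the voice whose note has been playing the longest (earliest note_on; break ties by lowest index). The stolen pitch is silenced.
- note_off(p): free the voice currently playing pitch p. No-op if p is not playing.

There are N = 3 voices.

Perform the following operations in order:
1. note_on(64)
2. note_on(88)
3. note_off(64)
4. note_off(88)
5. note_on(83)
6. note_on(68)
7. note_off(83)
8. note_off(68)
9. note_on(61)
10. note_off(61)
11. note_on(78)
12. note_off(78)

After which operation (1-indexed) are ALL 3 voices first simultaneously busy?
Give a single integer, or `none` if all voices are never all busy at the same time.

Op 1: note_on(64): voice 0 is free -> assigned | voices=[64 - -]
Op 2: note_on(88): voice 1 is free -> assigned | voices=[64 88 -]
Op 3: note_off(64): free voice 0 | voices=[- 88 -]
Op 4: note_off(88): free voice 1 | voices=[- - -]
Op 5: note_on(83): voice 0 is free -> assigned | voices=[83 - -]
Op 6: note_on(68): voice 1 is free -> assigned | voices=[83 68 -]
Op 7: note_off(83): free voice 0 | voices=[- 68 -]
Op 8: note_off(68): free voice 1 | voices=[- - -]
Op 9: note_on(61): voice 0 is free -> assigned | voices=[61 - -]
Op 10: note_off(61): free voice 0 | voices=[- - -]
Op 11: note_on(78): voice 0 is free -> assigned | voices=[78 - -]
Op 12: note_off(78): free voice 0 | voices=[- - -]

Answer: none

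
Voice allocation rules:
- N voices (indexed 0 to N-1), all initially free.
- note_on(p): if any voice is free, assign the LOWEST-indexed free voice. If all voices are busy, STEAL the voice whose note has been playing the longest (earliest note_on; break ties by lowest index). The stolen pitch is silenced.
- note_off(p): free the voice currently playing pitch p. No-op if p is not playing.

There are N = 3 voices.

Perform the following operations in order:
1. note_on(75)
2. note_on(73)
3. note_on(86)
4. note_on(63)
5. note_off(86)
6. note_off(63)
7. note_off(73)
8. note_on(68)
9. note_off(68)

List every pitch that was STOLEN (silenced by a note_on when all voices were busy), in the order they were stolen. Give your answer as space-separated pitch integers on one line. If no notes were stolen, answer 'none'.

Answer: 75

Derivation:
Op 1: note_on(75): voice 0 is free -> assigned | voices=[75 - -]
Op 2: note_on(73): voice 1 is free -> assigned | voices=[75 73 -]
Op 3: note_on(86): voice 2 is free -> assigned | voices=[75 73 86]
Op 4: note_on(63): all voices busy, STEAL voice 0 (pitch 75, oldest) -> assign | voices=[63 73 86]
Op 5: note_off(86): free voice 2 | voices=[63 73 -]
Op 6: note_off(63): free voice 0 | voices=[- 73 -]
Op 7: note_off(73): free voice 1 | voices=[- - -]
Op 8: note_on(68): voice 0 is free -> assigned | voices=[68 - -]
Op 9: note_off(68): free voice 0 | voices=[- - -]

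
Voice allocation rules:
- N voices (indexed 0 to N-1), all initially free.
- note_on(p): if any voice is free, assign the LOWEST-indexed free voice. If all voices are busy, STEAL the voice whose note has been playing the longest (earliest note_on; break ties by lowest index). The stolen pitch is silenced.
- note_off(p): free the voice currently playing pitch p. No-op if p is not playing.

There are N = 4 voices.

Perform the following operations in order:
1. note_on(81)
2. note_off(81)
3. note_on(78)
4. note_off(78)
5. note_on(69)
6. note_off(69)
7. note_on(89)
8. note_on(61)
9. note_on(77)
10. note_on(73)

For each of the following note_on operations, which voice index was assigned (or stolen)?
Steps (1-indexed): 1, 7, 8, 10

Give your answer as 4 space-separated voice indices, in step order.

Answer: 0 0 1 3

Derivation:
Op 1: note_on(81): voice 0 is free -> assigned | voices=[81 - - -]
Op 2: note_off(81): free voice 0 | voices=[- - - -]
Op 3: note_on(78): voice 0 is free -> assigned | voices=[78 - - -]
Op 4: note_off(78): free voice 0 | voices=[- - - -]
Op 5: note_on(69): voice 0 is free -> assigned | voices=[69 - - -]
Op 6: note_off(69): free voice 0 | voices=[- - - -]
Op 7: note_on(89): voice 0 is free -> assigned | voices=[89 - - -]
Op 8: note_on(61): voice 1 is free -> assigned | voices=[89 61 - -]
Op 9: note_on(77): voice 2 is free -> assigned | voices=[89 61 77 -]
Op 10: note_on(73): voice 3 is free -> assigned | voices=[89 61 77 73]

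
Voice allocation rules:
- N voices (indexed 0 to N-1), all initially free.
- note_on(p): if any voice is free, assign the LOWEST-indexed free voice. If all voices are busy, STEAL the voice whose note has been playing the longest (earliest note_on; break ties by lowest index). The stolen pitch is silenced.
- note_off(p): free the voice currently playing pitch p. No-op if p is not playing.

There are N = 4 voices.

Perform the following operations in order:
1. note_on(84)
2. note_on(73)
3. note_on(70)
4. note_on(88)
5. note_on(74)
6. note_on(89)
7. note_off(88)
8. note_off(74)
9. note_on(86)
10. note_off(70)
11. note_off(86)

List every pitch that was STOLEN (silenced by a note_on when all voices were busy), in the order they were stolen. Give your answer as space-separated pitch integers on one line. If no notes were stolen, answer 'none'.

Answer: 84 73

Derivation:
Op 1: note_on(84): voice 0 is free -> assigned | voices=[84 - - -]
Op 2: note_on(73): voice 1 is free -> assigned | voices=[84 73 - -]
Op 3: note_on(70): voice 2 is free -> assigned | voices=[84 73 70 -]
Op 4: note_on(88): voice 3 is free -> assigned | voices=[84 73 70 88]
Op 5: note_on(74): all voices busy, STEAL voice 0 (pitch 84, oldest) -> assign | voices=[74 73 70 88]
Op 6: note_on(89): all voices busy, STEAL voice 1 (pitch 73, oldest) -> assign | voices=[74 89 70 88]
Op 7: note_off(88): free voice 3 | voices=[74 89 70 -]
Op 8: note_off(74): free voice 0 | voices=[- 89 70 -]
Op 9: note_on(86): voice 0 is free -> assigned | voices=[86 89 70 -]
Op 10: note_off(70): free voice 2 | voices=[86 89 - -]
Op 11: note_off(86): free voice 0 | voices=[- 89 - -]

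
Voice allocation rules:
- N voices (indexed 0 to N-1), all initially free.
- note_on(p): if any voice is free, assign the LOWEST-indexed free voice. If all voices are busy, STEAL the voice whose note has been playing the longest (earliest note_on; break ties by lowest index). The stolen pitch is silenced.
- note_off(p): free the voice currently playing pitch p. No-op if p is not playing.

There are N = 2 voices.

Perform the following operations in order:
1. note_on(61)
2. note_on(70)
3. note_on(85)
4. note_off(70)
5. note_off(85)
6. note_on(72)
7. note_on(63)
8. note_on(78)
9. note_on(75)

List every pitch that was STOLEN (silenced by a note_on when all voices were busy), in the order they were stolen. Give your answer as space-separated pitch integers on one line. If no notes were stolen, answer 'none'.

Op 1: note_on(61): voice 0 is free -> assigned | voices=[61 -]
Op 2: note_on(70): voice 1 is free -> assigned | voices=[61 70]
Op 3: note_on(85): all voices busy, STEAL voice 0 (pitch 61, oldest) -> assign | voices=[85 70]
Op 4: note_off(70): free voice 1 | voices=[85 -]
Op 5: note_off(85): free voice 0 | voices=[- -]
Op 6: note_on(72): voice 0 is free -> assigned | voices=[72 -]
Op 7: note_on(63): voice 1 is free -> assigned | voices=[72 63]
Op 8: note_on(78): all voices busy, STEAL voice 0 (pitch 72, oldest) -> assign | voices=[78 63]
Op 9: note_on(75): all voices busy, STEAL voice 1 (pitch 63, oldest) -> assign | voices=[78 75]

Answer: 61 72 63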